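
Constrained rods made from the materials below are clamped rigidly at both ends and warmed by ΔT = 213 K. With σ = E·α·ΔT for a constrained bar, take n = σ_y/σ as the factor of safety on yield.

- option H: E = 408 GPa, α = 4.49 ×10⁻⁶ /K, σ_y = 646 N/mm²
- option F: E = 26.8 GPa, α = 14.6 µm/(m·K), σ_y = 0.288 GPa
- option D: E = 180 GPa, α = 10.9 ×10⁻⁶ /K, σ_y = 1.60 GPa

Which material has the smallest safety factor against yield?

option H

In consistent units (E in GPa, α in ×10⁻⁶/K, σ_y in MPa):
  option H: E = 408.0, α = 4.49, σ_y = 646.0 → σ = 390 MPa, n = 1.66
  option F: E = 26.80, α = 14.6, σ_y = 288.0 → σ = 83.3 MPa, n = 3.46
  option D: E = 180.0, α = 10.9, σ_y = 1600 → σ = 418 MPa, n = 3.83
Smallest n: option H with n = 1.66.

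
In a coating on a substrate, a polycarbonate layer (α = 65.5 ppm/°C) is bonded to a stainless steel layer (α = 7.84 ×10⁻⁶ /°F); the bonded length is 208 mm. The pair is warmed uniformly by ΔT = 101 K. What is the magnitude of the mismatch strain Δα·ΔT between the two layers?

stainless steel: α = 7.84×10⁻⁶/°F × 9/5 = 14.1×10⁻⁶/K.
Δα = |65.5 − 14.1|×10⁻⁶/K = 51.4×10⁻⁶/K.
Mismatch strain = Δα·ΔT = 51.4×10⁻⁶ × 101.0 = 5.19×10⁻³.

5.19×10⁻³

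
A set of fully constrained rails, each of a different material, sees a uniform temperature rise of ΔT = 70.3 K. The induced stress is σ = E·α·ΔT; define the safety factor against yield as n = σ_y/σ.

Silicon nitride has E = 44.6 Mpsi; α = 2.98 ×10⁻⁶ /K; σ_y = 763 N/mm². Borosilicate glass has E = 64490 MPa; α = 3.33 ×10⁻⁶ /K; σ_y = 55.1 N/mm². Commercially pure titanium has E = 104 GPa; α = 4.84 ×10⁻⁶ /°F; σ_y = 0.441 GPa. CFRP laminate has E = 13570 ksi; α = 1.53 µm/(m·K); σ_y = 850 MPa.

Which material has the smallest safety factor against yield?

borosilicate glass

In consistent units (E in GPa, α in ×10⁻⁶/K, σ_y in MPa):
  silicon nitride: E = 307.5, α = 2.98, σ_y = 763.0 → σ = 64.4 MPa, n = 11.8
  borosilicate glass: E = 64.49, α = 3.33, σ_y = 55.10 → σ = 15.1 MPa, n = 3.65
  commercially pure titanium: E = 104.0, α = 8.71, σ_y = 441.0 → σ = 63.7 MPa, n = 6.92
  CFRP laminate: E = 93.56, α = 1.53, σ_y = 850.0 → σ = 10.1 MPa, n = 84.5
Smallest n: borosilicate glass with n = 3.65.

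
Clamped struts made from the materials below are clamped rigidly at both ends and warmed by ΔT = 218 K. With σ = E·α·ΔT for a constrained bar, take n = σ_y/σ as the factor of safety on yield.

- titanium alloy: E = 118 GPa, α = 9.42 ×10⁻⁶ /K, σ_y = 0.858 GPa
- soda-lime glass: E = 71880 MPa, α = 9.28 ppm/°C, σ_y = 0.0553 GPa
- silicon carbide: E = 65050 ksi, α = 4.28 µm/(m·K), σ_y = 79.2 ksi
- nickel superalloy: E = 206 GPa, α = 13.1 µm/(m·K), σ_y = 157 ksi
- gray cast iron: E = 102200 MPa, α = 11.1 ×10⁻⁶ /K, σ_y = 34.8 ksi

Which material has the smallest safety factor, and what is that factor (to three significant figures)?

soda-lime glass, n = 0.380

Per material, after unit conversion:
  titanium alloy: E = 118.0, α = 9.42, σ_y = 858.0 → σ = 242 MPa, n = 3.54
  soda-lime glass: E = 71.88, α = 9.28, σ_y = 55.30 → σ = 145 MPa, n = 0.380
  silicon carbide: E = 448.5, α = 4.28, σ_y = 546.1 → σ = 418 MPa, n = 1.30
  nickel superalloy: E = 206.0, α = 13.1, σ_y = 1082 → σ = 588 MPa, n = 1.84
  gray cast iron: E = 102.2, α = 11.1, σ_y = 239.9 → σ = 247 MPa, n = 0.970
The minimum is soda-lime glass at n = 0.380.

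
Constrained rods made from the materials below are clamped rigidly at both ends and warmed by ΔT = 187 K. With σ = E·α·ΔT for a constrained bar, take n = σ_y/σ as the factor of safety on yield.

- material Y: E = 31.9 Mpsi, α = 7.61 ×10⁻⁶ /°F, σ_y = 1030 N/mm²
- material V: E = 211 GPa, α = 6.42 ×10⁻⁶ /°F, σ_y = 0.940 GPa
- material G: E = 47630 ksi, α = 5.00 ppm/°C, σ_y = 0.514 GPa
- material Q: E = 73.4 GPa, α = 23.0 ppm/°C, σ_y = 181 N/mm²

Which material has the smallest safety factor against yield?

With everything in SI (GPa, ×10⁻⁶/K, MPa):
  material Y: E = 219.9, α = 13.7, σ_y = 1030 → σ = 563 MPa, n = 1.83
  material V: E = 211.0, α = 11.6, σ_y = 940.0 → σ = 456 MPa, n = 2.06
  material G: E = 328.4, α = 5.00, σ_y = 514.0 → σ = 307 MPa, n = 1.67
  material Q: E = 73.40, α = 23.0, σ_y = 181.0 → σ = 316 MPa, n = 0.573
The minimum is material Q at n = 0.573.

material Q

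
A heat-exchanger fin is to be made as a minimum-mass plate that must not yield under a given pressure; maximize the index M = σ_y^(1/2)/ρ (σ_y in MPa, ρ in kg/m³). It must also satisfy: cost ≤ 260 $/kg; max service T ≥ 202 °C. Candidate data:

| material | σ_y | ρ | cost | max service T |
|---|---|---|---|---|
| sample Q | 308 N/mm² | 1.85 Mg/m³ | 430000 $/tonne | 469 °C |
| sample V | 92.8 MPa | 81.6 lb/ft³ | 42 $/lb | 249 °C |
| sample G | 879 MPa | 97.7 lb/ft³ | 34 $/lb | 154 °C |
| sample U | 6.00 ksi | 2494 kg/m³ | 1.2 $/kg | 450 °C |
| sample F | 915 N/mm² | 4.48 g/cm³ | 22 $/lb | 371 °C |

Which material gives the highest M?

sample V

Screen on constraints: cost ≤ 260 $/kg; max service T ≥ 202 °C. Survivors: sample V, sample U, sample F.
Putting every candidate on a common basis:
  sample V: σ_y = 92.80 MPa, ρ = 1307 kg/m³
  sample U: σ_y = 41.37 MPa, ρ = 2494 kg/m³
  sample F: σ_y = 915.0 MPa, ρ = 4480 kg/m³
  sample V: M = 7.37×10⁻³
  sample F: M = 6.75×10⁻³
  sample U: M = 2.58×10⁻³
Highest index: sample V.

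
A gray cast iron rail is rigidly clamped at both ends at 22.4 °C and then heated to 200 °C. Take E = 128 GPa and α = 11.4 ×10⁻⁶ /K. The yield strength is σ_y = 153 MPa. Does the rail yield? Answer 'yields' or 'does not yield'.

ΔT = 177.6 K. Constrained thermal stress σ = E·α·ΔT = 128.0×10³ MPa × 11.4×10⁻⁶ × 177.6 = 259 MPa (compressive).
Compare to σ_y = 153 MPa: σ ≥ σ_y, so it yields.

yields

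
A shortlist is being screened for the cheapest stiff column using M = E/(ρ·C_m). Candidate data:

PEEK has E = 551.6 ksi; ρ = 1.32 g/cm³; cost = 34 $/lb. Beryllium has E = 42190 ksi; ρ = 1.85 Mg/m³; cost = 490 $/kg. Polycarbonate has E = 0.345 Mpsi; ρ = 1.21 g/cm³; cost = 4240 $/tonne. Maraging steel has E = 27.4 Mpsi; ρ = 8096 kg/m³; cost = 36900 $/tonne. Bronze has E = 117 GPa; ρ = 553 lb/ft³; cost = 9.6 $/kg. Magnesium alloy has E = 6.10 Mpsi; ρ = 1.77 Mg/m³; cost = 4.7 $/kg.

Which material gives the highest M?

Normalizing units and computing the index:
  PEEK: E = 3.803 GPa, ρ = 1320 kg/m³, cost = 74.96 $/kg
  beryllium: E = 290.9 GPa, ρ = 1850 kg/m³, cost = 490.0 $/kg
  polycarbonate: E = 2.379 GPa, ρ = 1210 kg/m³, cost = 4.240 $/kg
  maraging steel: E = 188.9 GPa, ρ = 8096 kg/m³, cost = 36.90 $/kg
  bronze: E = 117.0 GPa, ρ = 8858 kg/m³, cost = 9.600 $/kg
  magnesium alloy: E = 42.06 GPa, ρ = 1770 kg/m³, cost = 4.700 $/kg
  magnesium alloy: M = 5.06 MN·m per $
  bronze: M = 1.38 MN·m per $
  maraging steel: M = 0.632 MN·m per $
  polycarbonate: M = 0.464 MN·m per $
  beryllium: M = 0.321 MN·m per $
  PEEK: M = 0.0384 MN·m per $
Magnesium alloy has the largest M.

magnesium alloy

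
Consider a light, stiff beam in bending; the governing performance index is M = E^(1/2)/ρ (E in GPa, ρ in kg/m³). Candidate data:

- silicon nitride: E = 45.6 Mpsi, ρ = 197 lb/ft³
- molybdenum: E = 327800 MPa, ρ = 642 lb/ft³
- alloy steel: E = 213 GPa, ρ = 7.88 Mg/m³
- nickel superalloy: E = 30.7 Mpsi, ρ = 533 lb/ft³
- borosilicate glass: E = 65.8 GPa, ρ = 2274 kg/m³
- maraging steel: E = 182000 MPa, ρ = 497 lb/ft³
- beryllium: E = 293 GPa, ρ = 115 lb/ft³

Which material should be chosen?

beryllium

After converting to SI:
  silicon nitride: E = 314.4 GPa, ρ = 3156 kg/m³
  molybdenum: E = 327.8 GPa, ρ = 10280 kg/m³
  alloy steel: E = 213.0 GPa, ρ = 7880 kg/m³
  nickel superalloy: E = 211.7 GPa, ρ = 8538 kg/m³
  borosilicate glass: E = 65.80 GPa, ρ = 2274 kg/m³
  maraging steel: E = 182.0 GPa, ρ = 7961 kg/m³
  beryllium: E = 293.0 GPa, ρ = 1842 kg/m³
  beryllium: M = 9.29×10⁻³
  silicon nitride: M = 5.62×10⁻³
  borosilicate glass: M = 3.57×10⁻³
  alloy steel: M = 1.85×10⁻³
  molybdenum: M = 1.76×10⁻³
  nickel superalloy: M = 1.70×10⁻³
  maraging steel: M = 1.69×10⁻³
Beryllium has the largest M.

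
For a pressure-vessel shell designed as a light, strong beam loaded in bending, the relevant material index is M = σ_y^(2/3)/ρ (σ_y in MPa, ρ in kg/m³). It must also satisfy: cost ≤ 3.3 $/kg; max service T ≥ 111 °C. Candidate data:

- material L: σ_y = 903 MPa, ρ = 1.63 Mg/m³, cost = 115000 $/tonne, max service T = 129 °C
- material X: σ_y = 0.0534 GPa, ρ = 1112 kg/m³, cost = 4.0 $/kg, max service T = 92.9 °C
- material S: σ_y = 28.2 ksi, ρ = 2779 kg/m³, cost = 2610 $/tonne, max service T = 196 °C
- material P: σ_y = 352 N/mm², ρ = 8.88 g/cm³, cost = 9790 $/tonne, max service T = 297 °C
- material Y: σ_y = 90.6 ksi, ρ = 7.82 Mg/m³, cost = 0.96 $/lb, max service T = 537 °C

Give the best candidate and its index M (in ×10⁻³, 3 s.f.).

material S, M = 12.1×10⁻³

Screen on constraints: cost ≤ 3.3 $/kg; max service T ≥ 111 °C. Survivors: material S, material Y.
In SI units:
  material S: σ_y = 194.4 MPa, ρ = 2779 kg/m³
  material Y: σ_y = 624.7 MPa, ρ = 7820 kg/m³
  material S: M = 12.1×10⁻³
  material Y: M = 9.34×10⁻³
Material S has the largest M.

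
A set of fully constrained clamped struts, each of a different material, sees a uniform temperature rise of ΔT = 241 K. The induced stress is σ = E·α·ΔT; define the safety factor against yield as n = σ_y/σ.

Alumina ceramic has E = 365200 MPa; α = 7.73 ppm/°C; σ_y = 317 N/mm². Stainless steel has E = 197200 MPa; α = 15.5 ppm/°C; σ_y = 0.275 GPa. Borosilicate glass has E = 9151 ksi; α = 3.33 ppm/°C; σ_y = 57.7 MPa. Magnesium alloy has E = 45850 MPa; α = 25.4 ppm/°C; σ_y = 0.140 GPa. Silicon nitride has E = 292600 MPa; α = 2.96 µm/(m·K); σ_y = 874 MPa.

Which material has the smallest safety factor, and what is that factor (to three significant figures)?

stainless steel, n = 0.373

With everything in SI (GPa, ×10⁻⁶/K, MPa):
  alumina ceramic: E = 365.2, α = 7.73, σ_y = 317.0 → σ = 680 MPa, n = 0.466
  stainless steel: E = 197.2, α = 15.5, σ_y = 275.0 → σ = 737 MPa, n = 0.373
  borosilicate glass: E = 63.09, α = 3.33, σ_y = 57.70 → σ = 50.6 MPa, n = 1.14
  magnesium alloy: E = 45.85, α = 25.4, σ_y = 140.0 → σ = 281 MPa, n = 0.499
  silicon nitride: E = 292.6, α = 2.96, σ_y = 874.0 → σ = 209 MPa, n = 4.19
The minimum is stainless steel at n = 0.373.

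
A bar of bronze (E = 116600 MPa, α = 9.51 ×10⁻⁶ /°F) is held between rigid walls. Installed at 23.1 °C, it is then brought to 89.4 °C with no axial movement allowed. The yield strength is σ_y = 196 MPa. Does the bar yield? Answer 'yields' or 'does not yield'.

does not yield

E = 116600 MPa = 116.6 GPa.
α = 9.51×10⁻⁶/°F × 9/5 = 17.1×10⁻⁶/K.
ΔT = 66.30 K. Constrained thermal stress σ = E·α·ΔT = 116.6×10³ MPa × 17.1×10⁻⁶ × 66.30 = 132 MPa (compressive).
Compare to σ_y = 196 MPa: σ < σ_y, so it does not yield.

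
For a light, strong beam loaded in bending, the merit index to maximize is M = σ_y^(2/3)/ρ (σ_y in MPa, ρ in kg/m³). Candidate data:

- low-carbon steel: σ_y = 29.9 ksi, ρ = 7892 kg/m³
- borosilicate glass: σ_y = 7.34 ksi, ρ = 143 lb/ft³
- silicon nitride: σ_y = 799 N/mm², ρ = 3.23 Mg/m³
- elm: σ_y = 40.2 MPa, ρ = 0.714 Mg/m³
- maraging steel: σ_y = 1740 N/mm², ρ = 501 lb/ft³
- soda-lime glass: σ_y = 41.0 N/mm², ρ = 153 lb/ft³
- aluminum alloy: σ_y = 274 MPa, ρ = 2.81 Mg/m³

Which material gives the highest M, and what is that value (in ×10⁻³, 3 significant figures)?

silicon nitride, M = 26.7×10⁻³

Putting every candidate on a common basis:
  low-carbon steel: σ_y = 206.2 MPa, ρ = 7892 kg/m³
  borosilicate glass: σ_y = 50.61 MPa, ρ = 2291 kg/m³
  silicon nitride: σ_y = 799.0 MPa, ρ = 3230 kg/m³
  elm: σ_y = 40.20 MPa, ρ = 714.0 kg/m³
  maraging steel: σ_y = 1740 MPa, ρ = 8025 kg/m³
  soda-lime glass: σ_y = 41.00 MPa, ρ = 2451 kg/m³
  aluminum alloy: σ_y = 274.0 MPa, ρ = 2810 kg/m³
  silicon nitride: M = 26.7×10⁻³
  maraging steel: M = 18.0×10⁻³
  elm: M = 16.4×10⁻³
  aluminum alloy: M = 15.0×10⁻³
  borosilicate glass: M = 5.97×10⁻³
  soda-lime glass: M = 4.85×10⁻³
  low-carbon steel: M = 4.42×10⁻³
Silicon nitride ranks first.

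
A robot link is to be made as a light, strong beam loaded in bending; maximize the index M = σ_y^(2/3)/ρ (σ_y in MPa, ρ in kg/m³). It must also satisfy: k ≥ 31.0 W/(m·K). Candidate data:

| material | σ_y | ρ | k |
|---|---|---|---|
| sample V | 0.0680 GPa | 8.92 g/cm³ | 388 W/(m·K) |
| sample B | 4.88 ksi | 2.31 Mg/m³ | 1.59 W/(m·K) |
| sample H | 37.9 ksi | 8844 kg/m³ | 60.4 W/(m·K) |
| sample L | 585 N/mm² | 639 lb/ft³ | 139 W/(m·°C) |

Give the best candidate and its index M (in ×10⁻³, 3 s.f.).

Screen on constraints: k ≥ 31.0 W/(m·K). Survivors: sample V, sample H, sample L.
In SI units:
  sample V: σ_y = 68.00 MPa, ρ = 8920 kg/m³
  sample H: σ_y = 261.3 MPa, ρ = 8844 kg/m³
  sample L: σ_y = 585.0 MPa, ρ = 10240 kg/m³
  sample L: M = 6.83×10⁻³
  sample H: M = 4.62×10⁻³
  sample V: M = 1.87×10⁻³
Sample L ranks first.

sample L, M = 6.83×10⁻³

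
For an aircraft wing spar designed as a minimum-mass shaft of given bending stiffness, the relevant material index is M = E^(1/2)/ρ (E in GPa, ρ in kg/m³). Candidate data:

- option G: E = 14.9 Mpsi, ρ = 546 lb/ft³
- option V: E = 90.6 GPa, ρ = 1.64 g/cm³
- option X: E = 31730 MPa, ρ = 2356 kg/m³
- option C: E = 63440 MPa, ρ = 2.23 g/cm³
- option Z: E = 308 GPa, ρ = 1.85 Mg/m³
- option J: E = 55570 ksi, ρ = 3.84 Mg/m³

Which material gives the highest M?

option Z

Normalizing units and computing the index:
  option G: E = 102.7 GPa, ρ = 8746 kg/m³
  option V: E = 90.60 GPa, ρ = 1640 kg/m³
  option X: E = 31.73 GPa, ρ = 2356 kg/m³
  option C: E = 63.44 GPa, ρ = 2230 kg/m³
  option Z: E = 308.0 GPa, ρ = 1850 kg/m³
  option J: E = 383.1 GPa, ρ = 3840 kg/m³
  option Z: M = 9.49×10⁻³
  option V: M = 5.80×10⁻³
  option J: M = 5.10×10⁻³
  option C: M = 3.57×10⁻³
  option X: M = 2.39×10⁻³
  option G: M = 1.16×10⁻³
Option Z has the largest M.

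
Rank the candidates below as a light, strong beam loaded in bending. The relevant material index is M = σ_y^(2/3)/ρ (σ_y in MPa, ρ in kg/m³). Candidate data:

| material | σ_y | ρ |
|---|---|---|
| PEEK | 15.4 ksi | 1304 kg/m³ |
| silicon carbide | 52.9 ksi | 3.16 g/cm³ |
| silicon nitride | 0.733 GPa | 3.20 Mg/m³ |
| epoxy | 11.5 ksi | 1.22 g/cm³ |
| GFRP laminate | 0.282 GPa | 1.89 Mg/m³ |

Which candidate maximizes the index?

After converting to SI:
  PEEK: σ_y = 106.2 MPa, ρ = 1304 kg/m³
  silicon carbide: σ_y = 364.7 MPa, ρ = 3160 kg/m³
  silicon nitride: σ_y = 733.0 MPa, ρ = 3200 kg/m³
  epoxy: σ_y = 79.29 MPa, ρ = 1220 kg/m³
  GFRP laminate: σ_y = 282.0 MPa, ρ = 1890 kg/m³
  silicon nitride: M = 25.4×10⁻³
  GFRP laminate: M = 22.8×10⁻³
  PEEK: M = 17.2×10⁻³
  silicon carbide: M = 16.2×10⁻³
  epoxy: M = 15.1×10⁻³
Silicon nitride has the largest M.

silicon nitride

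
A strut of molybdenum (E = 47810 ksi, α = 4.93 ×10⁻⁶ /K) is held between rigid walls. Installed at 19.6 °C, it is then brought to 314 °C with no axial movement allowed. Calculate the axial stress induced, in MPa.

E = 47810 ksi = 329.6 GPa.
ΔT = 294.4 K. Constrained thermal stress σ = E·α·ΔT = 329.6×10³ MPa × 4.93×10⁻⁶ × 294.4 = 478 MPa (compressive).

478 MPa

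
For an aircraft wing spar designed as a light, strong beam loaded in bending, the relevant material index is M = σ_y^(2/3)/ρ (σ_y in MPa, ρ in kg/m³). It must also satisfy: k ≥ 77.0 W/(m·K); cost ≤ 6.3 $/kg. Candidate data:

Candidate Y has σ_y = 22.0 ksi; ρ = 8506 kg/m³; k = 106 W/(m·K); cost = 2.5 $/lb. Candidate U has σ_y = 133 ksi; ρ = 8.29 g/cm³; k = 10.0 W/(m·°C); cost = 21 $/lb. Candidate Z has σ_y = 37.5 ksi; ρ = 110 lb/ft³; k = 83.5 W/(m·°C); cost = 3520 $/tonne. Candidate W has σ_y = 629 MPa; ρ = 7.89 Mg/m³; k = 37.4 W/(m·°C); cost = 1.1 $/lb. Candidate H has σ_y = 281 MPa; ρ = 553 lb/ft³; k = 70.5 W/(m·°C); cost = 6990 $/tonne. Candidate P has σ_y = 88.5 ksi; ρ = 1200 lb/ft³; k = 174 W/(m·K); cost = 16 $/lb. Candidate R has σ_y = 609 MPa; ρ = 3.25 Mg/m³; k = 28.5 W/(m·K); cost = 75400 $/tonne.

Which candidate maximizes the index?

candidate Z

Screen on constraints: k ≥ 77.0 W/(m·K); cost ≤ 6.3 $/kg. Survivors: candidate Y, candidate Z.
Putting every candidate on a common basis:
  candidate Y: σ_y = 151.7 MPa, ρ = 8506 kg/m³
  candidate Z: σ_y = 258.6 MPa, ρ = 1762 kg/m³
  candidate Z: M = 23.0×10⁻³
  candidate Y: M = 3.34×10⁻³
Candidate Z has the largest M.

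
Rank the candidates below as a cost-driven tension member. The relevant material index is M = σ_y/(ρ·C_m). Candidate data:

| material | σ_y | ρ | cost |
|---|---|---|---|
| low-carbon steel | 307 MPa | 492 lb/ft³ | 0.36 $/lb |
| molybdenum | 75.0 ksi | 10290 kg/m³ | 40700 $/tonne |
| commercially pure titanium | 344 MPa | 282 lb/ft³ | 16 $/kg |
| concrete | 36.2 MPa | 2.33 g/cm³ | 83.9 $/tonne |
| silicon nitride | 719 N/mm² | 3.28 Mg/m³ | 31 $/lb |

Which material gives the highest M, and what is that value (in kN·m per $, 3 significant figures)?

concrete, M = 185 kN·m per $

After converting to SI:
  low-carbon steel: σ_y = 307.0 MPa, ρ = 7881 kg/m³, cost = 0.7937 $/kg
  molybdenum: σ_y = 517.1 MPa, ρ = 10290 kg/m³, cost = 40.70 $/kg
  commercially pure titanium: σ_y = 344.0 MPa, ρ = 4517 kg/m³, cost = 16.00 $/kg
  concrete: σ_y = 36.20 MPa, ρ = 2330 kg/m³, cost = 0.08390 $/kg
  silicon nitride: σ_y = 719.0 MPa, ρ = 3280 kg/m³, cost = 68.34 $/kg
  concrete: M = 185 kN·m per $
  low-carbon steel: M = 49.1 kN·m per $
  commercially pure titanium: M = 4.76 kN·m per $
  silicon nitride: M = 3.21 kN·m per $
  molybdenum: M = 1.23 kN·m per $
Concrete has the largest M.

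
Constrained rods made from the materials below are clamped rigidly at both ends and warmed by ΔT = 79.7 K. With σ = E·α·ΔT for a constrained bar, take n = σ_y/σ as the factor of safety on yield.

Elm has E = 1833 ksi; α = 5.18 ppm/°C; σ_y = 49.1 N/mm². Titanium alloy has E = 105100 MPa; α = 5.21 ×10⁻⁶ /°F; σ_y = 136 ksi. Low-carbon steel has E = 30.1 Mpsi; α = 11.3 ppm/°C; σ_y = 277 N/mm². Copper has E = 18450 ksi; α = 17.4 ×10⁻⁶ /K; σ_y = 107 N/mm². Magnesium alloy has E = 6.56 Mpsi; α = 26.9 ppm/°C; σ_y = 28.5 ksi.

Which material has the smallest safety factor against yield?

copper

Per material, after unit conversion:
  elm: E = 12.64, α = 5.18, σ_y = 49.10 → σ = 5.22 MPa, n = 9.41
  titanium alloy: E = 105.1, α = 9.38, σ_y = 937.7 → σ = 78.6 MPa, n = 11.9
  low-carbon steel: E = 207.5, α = 11.3, σ_y = 277.0 → σ = 187 MPa, n = 1.48
  copper: E = 127.2, α = 17.4, σ_y = 107.0 → σ = 176 MPa, n = 0.607
  magnesium alloy: E = 45.23, α = 26.9, σ_y = 196.5 → σ = 97.0 MPa, n = 2.03
The minimum is copper at n = 0.607.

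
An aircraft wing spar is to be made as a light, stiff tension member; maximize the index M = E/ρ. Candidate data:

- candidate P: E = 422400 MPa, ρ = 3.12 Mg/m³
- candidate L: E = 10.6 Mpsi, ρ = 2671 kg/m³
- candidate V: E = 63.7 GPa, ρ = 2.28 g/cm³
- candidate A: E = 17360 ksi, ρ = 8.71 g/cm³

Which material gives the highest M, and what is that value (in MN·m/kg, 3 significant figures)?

Normalizing units and computing the index:
  candidate P: E = 422.4 GPa, ρ = 3120 kg/m³
  candidate L: E = 73.08 GPa, ρ = 2671 kg/m³
  candidate V: E = 63.70 GPa, ρ = 2280 kg/m³
  candidate A: E = 119.7 GPa, ρ = 8710 kg/m³
  candidate P: M = 135 MN·m/kg
  candidate V: M = 27.9 MN·m/kg
  candidate L: M = 27.4 MN·m/kg
  candidate A: M = 13.7 MN·m/kg
Highest index: candidate P.

candidate P, M = 135 MN·m/kg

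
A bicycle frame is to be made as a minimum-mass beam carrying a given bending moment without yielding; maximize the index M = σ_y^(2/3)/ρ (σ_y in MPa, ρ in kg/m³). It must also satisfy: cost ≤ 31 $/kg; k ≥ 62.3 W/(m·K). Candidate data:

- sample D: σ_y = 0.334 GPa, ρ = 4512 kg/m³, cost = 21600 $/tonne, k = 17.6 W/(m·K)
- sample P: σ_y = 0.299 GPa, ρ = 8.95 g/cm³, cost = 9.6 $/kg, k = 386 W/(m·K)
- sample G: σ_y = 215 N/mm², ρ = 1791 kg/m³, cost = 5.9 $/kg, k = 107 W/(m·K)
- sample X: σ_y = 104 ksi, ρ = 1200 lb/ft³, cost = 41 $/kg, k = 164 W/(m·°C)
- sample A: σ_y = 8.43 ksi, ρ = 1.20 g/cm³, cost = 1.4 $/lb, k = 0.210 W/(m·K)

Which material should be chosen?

sample G

Screen on constraints: cost ≤ 31 $/kg; k ≥ 62.3 W/(m·K). Survivors: sample P, sample G.
In SI units:
  sample P: σ_y = 299.0 MPa, ρ = 8950 kg/m³
  sample G: σ_y = 215.0 MPa, ρ = 1791 kg/m³
  sample G: M = 20.0×10⁻³
  sample P: M = 5.00×10⁻³
Sample G has the largest M.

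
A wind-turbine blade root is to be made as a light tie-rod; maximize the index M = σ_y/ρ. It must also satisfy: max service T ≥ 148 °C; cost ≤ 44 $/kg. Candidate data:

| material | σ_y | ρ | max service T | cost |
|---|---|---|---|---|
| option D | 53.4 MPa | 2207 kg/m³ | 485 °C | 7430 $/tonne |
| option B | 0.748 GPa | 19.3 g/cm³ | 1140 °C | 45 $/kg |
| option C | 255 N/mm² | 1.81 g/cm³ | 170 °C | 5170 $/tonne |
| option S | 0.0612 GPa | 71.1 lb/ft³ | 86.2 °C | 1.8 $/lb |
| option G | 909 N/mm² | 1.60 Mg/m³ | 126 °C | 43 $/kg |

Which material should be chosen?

Screen on constraints: max service T ≥ 148 °C; cost ≤ 44 $/kg. Survivors: option D, option C.
Normalizing units and computing the index:
  option D: σ_y = 53.40 MPa, ρ = 2207 kg/m³
  option C: σ_y = 255.0 MPa, ρ = 1810 kg/m³
  option C: M = 141 kN·m/kg
  option D: M = 24.2 kN·m/kg
Option C has the largest M.

option C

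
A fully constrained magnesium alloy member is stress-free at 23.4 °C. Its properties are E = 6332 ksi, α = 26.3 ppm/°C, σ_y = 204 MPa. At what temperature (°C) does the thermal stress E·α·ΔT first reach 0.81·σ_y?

167 °C

E = 6332 ksi = 43.66 GPa.
E·α·ΔT = 165.2 MPa ⇒ ΔT = 165.2 / (43.66×10³ × 26.3×10⁻⁶) = 143.9 K.
T = 23.4 + 143.9 = 167.3 °C.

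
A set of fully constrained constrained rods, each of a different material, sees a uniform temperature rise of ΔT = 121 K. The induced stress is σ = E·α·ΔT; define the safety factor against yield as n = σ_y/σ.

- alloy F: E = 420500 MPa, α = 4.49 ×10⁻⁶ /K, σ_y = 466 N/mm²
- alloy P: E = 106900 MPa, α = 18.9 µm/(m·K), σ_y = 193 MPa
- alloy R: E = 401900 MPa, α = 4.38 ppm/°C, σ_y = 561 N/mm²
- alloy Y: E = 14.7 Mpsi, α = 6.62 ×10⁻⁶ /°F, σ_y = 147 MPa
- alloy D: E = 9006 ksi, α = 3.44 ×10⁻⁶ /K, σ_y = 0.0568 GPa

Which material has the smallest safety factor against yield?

Converting E to GPa, α to ×10⁻⁶/K, σ_y to MPa, then σ and n for each:
  alloy F: E = 420.5, α = 4.49, σ_y = 466.0 → σ = 228 MPa, n = 2.04
  alloy P: E = 106.9, α = 18.9, σ_y = 193.0 → σ = 244 MPa, n = 0.789
  alloy R: E = 401.9, α = 4.38, σ_y = 561.0 → σ = 213 MPa, n = 2.63
  alloy Y: E = 101.4, α = 11.9, σ_y = 147.0 → σ = 146 MPa, n = 1.01
  alloy D: E = 62.09, α = 3.44, σ_y = 56.80 → σ = 25.8 MPa, n = 2.20
The minimum is alloy P at n = 0.789.

alloy P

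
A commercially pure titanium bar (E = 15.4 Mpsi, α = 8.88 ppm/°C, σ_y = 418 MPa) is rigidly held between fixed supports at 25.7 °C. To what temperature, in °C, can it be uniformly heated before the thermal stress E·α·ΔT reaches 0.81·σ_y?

E = 15.4 Mpsi = 106.2 GPa.
E·α·ΔT = 338.6 MPa ⇒ ΔT = 338.6 / (106.2×10³ × 8.88×10⁻⁶) = 359.1 K.
T = 25.7 + 359.1 = 384.8 °C.

385 °C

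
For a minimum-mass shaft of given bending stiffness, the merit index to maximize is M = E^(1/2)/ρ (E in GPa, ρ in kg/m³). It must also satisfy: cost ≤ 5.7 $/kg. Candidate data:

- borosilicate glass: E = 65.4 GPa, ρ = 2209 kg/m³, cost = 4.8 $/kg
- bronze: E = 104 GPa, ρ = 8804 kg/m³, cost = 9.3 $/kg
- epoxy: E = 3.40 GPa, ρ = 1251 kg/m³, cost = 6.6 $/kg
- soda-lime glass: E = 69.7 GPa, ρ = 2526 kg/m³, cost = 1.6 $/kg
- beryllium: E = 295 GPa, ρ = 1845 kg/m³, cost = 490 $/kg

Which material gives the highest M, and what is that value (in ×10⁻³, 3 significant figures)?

borosilicate glass, M = 3.66×10⁻³

Screen on constraints: cost ≤ 5.7 $/kg. Survivors: borosilicate glass, soda-lime glass.
Evaluate M for each candidate:
  borosilicate glass: M = 3.66×10⁻³
  soda-lime glass: M = 3.31×10⁻³
The maximum is for borosilicate glass.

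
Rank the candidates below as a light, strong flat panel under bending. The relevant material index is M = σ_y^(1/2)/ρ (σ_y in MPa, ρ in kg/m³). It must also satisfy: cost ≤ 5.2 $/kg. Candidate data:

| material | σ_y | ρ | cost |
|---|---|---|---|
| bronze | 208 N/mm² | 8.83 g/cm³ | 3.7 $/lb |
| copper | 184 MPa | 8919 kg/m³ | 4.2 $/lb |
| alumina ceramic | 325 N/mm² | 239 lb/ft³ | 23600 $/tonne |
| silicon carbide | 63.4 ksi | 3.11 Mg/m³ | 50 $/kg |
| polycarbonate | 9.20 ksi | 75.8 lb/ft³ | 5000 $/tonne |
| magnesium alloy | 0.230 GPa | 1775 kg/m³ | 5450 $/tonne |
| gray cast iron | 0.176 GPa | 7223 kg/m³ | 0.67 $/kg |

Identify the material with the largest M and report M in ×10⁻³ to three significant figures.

polycarbonate, M = 6.56×10⁻³

Screen on constraints: cost ≤ 5.2 $/kg. Survivors: polycarbonate, gray cast iron.
Convert each candidate to consistent units, then evaluate M:
  polycarbonate: σ_y = 63.43 MPa, ρ = 1214 kg/m³
  gray cast iron: σ_y = 176.0 MPa, ρ = 7223 kg/m³
  polycarbonate: M = 6.56×10⁻³
  gray cast iron: M = 1.84×10⁻³
Polycarbonate ranks first.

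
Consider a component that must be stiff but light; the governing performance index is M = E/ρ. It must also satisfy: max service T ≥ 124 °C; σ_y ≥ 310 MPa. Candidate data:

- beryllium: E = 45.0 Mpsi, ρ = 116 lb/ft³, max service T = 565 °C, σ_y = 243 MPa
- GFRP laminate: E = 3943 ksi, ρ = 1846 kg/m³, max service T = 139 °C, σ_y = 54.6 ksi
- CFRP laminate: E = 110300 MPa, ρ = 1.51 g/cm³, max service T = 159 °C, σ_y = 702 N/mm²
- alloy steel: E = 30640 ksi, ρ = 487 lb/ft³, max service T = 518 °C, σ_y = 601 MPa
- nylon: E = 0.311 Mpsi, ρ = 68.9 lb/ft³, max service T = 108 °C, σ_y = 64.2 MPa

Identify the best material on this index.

Screen on constraints: max service T ≥ 124 °C; σ_y ≥ 310 MPa. Survivors: GFRP laminate, CFRP laminate, alloy steel.
In SI units:
  GFRP laminate: E = 27.19 GPa, ρ = 1846 kg/m³
  CFRP laminate: E = 110.3 GPa, ρ = 1510 kg/m³
  alloy steel: E = 211.3 GPa, ρ = 7801 kg/m³
  CFRP laminate: M = 73.0 MN·m/kg
  alloy steel: M = 27.1 MN·m/kg
  GFRP laminate: M = 14.7 MN·m/kg
The maximum is for CFRP laminate.

CFRP laminate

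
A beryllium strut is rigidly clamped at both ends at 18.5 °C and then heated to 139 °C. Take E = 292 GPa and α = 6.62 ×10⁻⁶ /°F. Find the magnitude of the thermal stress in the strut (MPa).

α = 6.62×10⁻⁶/°F × 9/5 = 11.9×10⁻⁶/K.
ΔT = 120.5 K. Constrained thermal stress σ = E·α·ΔT = 292.0×10³ MPa × 11.9×10⁻⁶ × 120.5 = 419 MPa (compressive).

419 MPa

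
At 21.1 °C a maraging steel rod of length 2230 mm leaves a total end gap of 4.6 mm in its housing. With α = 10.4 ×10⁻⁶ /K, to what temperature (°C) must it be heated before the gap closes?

α·L₀·ΔT = 4.6 mm ⇒ ΔT = 4.6 / (10.4×10⁻⁶ × 2230.0) = 198.3 K.
T = 21.1 + 198.3 = 219.4 °C.

219 °C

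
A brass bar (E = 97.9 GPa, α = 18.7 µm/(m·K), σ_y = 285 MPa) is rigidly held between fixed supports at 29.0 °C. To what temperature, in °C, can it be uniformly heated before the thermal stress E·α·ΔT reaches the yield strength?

185 °C

E·α·ΔT = 285.0 MPa ⇒ ΔT = 285.0 / (97.90×10³ × 18.7×10⁻⁶) = 155.7 K.
T = 29.0 + 155.7 = 184.7 °C.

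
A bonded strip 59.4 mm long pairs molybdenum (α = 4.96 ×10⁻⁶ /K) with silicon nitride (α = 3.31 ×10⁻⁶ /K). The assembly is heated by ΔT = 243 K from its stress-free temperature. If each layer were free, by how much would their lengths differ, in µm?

Δα = |4.96 − 3.31|×10⁻⁶/K = 1.65×10⁻⁶/K.
ΔL_mismatch = Δα·L·ΔT = 1.65×10⁻⁶ × 59.4 mm × 243.0 K = 23.8 µm.

23.8 µm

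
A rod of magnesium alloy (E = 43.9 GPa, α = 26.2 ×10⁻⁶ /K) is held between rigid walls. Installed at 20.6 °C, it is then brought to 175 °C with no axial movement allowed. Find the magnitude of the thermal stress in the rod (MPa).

178 MPa

ΔT = 154.4 K. Constrained thermal stress σ = E·α·ΔT = 43.90×10³ MPa × 26.2×10⁻⁶ × 154.4 = 178 MPa (compressive).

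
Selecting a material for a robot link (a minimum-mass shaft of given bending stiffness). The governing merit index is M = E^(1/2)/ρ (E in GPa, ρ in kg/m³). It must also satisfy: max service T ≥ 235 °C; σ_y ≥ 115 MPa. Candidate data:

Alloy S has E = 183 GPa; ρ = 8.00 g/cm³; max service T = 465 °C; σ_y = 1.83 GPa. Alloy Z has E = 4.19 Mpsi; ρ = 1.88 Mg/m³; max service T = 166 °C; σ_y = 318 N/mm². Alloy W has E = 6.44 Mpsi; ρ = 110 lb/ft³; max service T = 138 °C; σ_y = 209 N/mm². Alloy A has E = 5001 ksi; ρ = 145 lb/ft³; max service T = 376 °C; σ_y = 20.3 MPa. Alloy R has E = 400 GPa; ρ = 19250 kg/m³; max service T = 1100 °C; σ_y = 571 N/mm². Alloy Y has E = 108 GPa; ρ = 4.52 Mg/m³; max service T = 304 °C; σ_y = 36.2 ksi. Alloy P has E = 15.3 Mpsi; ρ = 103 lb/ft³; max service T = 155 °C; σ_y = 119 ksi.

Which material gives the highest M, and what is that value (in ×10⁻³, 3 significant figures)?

alloy Y, M = 2.30×10⁻³

Screen on constraints: max service T ≥ 235 °C; σ_y ≥ 115 MPa. Survivors: alloy S, alloy R, alloy Y.
Convert each candidate to consistent units, then evaluate M:
  alloy S: E = 183.0 GPa, ρ = 8000 kg/m³
  alloy R: E = 400.0 GPa, ρ = 19250 kg/m³
  alloy Y: E = 108.0 GPa, ρ = 4520 kg/m³
  alloy Y: M = 2.30×10⁻³
  alloy S: M = 1.69×10⁻³
  alloy R: M = 1.04×10⁻³
Alloy Y has the largest M.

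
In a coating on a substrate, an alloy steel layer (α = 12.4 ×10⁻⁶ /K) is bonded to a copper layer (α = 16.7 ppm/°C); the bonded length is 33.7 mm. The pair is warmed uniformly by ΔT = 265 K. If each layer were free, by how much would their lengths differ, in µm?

Δα = |12.4 − 16.7|×10⁻⁶/K = 4.30×10⁻⁶/K.
ΔL_mismatch = Δα·L·ΔT = 4.30×10⁻⁶ × 33.7 mm × 265.0 K = 38.4 µm.

38.4 µm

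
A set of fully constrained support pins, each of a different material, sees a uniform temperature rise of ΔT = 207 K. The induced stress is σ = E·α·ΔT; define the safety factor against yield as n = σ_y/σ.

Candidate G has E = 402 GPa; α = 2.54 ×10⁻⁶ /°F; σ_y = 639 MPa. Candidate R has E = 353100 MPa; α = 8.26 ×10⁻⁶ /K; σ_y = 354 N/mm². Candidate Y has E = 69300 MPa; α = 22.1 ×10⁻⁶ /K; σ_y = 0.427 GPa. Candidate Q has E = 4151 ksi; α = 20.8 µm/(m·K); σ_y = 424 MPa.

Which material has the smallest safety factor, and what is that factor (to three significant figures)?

candidate R, n = 0.586

In consistent units (E in GPa, α in ×10⁻⁶/K, σ_y in MPa):
  candidate G: E = 402.0, α = 4.57, σ_y = 639.0 → σ = 380 MPa, n = 1.68
  candidate R: E = 353.1, α = 8.26, σ_y = 354.0 → σ = 604 MPa, n = 0.586
  candidate Y: E = 69.30, α = 22.1, σ_y = 427.0 → σ = 317 MPa, n = 1.35
  candidate Q: E = 28.62, α = 20.8, σ_y = 424.0 → σ = 123 MPa, n = 3.44
The minimum is candidate R at n = 0.586.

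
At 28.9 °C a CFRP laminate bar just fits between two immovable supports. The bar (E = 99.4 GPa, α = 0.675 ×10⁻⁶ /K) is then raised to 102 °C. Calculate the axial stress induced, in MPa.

4.90 MPa

ΔT = 73.10 K. Constrained thermal stress σ = E·α·ΔT = 99.40×10³ MPa × 0.675×10⁻⁶ × 73.10 = 4.90 MPa (compressive).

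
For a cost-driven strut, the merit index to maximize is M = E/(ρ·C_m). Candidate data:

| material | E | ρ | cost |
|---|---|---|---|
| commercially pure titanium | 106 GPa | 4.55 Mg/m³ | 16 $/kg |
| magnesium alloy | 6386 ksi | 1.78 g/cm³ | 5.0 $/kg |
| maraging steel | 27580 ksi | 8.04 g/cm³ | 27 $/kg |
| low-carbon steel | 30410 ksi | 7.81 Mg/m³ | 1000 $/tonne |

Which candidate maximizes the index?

Putting every candidate on a common basis:
  commercially pure titanium: E = 106.0 GPa, ρ = 4550 kg/m³, cost = 16.00 $/kg
  magnesium alloy: E = 44.03 GPa, ρ = 1780 kg/m³, cost = 5.000 $/kg
  maraging steel: E = 190.2 GPa, ρ = 8040 kg/m³, cost = 27.00 $/kg
  low-carbon steel: E = 209.7 GPa, ρ = 7810 kg/m³, cost = 1.000 $/kg
  low-carbon steel: M = 26.8 MN·m per $
  magnesium alloy: M = 4.95 MN·m per $
  commercially pure titanium: M = 1.46 MN·m per $
  maraging steel: M = 0.876 MN·m per $
The maximum is for low-carbon steel.

low-carbon steel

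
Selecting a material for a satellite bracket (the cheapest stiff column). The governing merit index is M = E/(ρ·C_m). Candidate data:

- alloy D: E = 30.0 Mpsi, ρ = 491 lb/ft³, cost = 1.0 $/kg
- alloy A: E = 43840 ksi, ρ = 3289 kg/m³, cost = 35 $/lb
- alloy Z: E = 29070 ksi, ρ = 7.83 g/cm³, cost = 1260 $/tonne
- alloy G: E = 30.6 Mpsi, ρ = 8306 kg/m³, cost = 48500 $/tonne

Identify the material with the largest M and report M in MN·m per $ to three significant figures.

alloy D, M = 26.3 MN·m per $

After converting to SI:
  alloy D: E = 206.8 GPa, ρ = 7865 kg/m³, cost = 1.000 $/kg
  alloy A: E = 302.3 GPa, ρ = 3289 kg/m³, cost = 77.16 $/kg
  alloy Z: E = 200.4 GPa, ρ = 7830 kg/m³, cost = 1.260 $/kg
  alloy G: E = 211.0 GPa, ρ = 8306 kg/m³, cost = 48.50 $/kg
  alloy D: M = 26.3 MN·m per $
  alloy Z: M = 20.3 MN·m per $
  alloy A: M = 1.19 MN·m per $
  alloy G: M = 0.524 MN·m per $
Highest index: alloy D.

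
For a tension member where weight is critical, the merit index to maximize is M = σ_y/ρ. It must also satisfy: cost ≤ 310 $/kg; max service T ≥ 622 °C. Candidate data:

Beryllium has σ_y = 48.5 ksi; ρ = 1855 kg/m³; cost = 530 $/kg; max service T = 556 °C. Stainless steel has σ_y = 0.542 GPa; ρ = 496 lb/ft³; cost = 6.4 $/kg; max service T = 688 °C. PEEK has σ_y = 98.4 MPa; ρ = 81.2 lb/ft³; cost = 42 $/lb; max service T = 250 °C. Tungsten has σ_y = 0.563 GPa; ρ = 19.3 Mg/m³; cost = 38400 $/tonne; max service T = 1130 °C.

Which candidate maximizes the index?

stainless steel

Screen on constraints: cost ≤ 310 $/kg; max service T ≥ 622 °C. Survivors: stainless steel, tungsten.
Normalizing units and computing the index:
  stainless steel: σ_y = 542.0 MPa, ρ = 7945 kg/m³
  tungsten: σ_y = 563.0 MPa, ρ = 19300 kg/m³
  stainless steel: M = 68.2 kN·m/kg
  tungsten: M = 29.2 kN·m/kg
Stainless steel ranks first.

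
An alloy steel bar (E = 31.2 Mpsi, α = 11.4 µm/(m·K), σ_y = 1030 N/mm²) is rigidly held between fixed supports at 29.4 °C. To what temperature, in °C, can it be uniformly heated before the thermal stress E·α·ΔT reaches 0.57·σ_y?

E = 31.2 Mpsi = 215.1 GPa.
σ_y = 1030 N/mm² = 1030 MPa.
E·α·ΔT = 587.1 MPa ⇒ ΔT = 587.1 / (215.1×10³ × 11.4×10⁻⁶) = 239.4 K.
T = 29.4 + 239.4 = 268.8 °C.

269 °C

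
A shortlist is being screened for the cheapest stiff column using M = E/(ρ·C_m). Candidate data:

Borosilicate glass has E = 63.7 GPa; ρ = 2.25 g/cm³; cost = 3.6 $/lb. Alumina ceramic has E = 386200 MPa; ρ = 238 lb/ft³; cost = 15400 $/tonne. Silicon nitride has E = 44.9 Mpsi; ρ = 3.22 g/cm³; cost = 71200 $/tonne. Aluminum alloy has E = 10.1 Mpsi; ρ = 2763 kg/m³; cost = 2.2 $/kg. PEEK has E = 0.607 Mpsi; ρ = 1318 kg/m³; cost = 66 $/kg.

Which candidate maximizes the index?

Convert each candidate to consistent units, then evaluate M:
  borosilicate glass: E = 63.70 GPa, ρ = 2250 kg/m³, cost = 7.937 $/kg
  alumina ceramic: E = 386.2 GPa, ρ = 3812 kg/m³, cost = 15.40 $/kg
  silicon nitride: E = 309.6 GPa, ρ = 3220 kg/m³, cost = 71.20 $/kg
  aluminum alloy: E = 69.64 GPa, ρ = 2763 kg/m³, cost = 2.200 $/kg
  PEEK: E = 4.185 GPa, ρ = 1318 kg/m³, cost = 66.00 $/kg
  aluminum alloy: M = 11.5 MN·m per $
  alumina ceramic: M = 6.58 MN·m per $
  borosilicate glass: M = 3.57 MN·m per $
  silicon nitride: M = 1.35 MN·m per $
  PEEK: M = 0.0481 MN·m per $
Aluminum alloy ranks first.

aluminum alloy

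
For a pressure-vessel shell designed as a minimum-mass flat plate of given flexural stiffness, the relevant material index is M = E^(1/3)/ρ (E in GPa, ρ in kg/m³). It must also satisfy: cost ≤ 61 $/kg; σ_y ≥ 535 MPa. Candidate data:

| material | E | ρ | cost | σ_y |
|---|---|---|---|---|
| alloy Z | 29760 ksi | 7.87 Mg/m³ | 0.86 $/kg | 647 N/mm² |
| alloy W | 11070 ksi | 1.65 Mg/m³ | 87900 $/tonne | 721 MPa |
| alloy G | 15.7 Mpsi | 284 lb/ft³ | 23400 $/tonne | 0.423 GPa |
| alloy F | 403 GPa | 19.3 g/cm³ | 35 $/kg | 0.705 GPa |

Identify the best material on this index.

Screen on constraints: cost ≤ 61 $/kg; σ_y ≥ 535 MPa. Survivors: alloy Z, alloy F.
Putting every candidate on a common basis:
  alloy Z: E = 205.2 GPa, ρ = 7870 kg/m³
  alloy F: E = 403.0 GPa, ρ = 19300 kg/m³
  alloy Z: M = 0.749×10⁻³
  alloy F: M = 0.383×10⁻³
Highest index: alloy Z.

alloy Z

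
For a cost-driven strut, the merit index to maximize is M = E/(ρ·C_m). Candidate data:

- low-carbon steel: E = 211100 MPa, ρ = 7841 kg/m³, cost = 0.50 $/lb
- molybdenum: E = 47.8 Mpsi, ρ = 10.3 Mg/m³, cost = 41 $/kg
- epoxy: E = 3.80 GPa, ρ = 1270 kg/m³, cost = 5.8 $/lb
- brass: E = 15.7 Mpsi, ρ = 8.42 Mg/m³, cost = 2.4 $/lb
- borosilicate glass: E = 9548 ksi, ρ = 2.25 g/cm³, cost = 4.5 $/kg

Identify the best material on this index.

low-carbon steel

After converting to SI:
  low-carbon steel: E = 211.1 GPa, ρ = 7841 kg/m³, cost = 1.102 $/kg
  molybdenum: E = 329.6 GPa, ρ = 10300 kg/m³, cost = 41.00 $/kg
  epoxy: E = 3.800 GPa, ρ = 1270 kg/m³, cost = 12.79 $/kg
  brass: E = 108.2 GPa, ρ = 8420 kg/m³, cost = 5.291 $/kg
  borosilicate glass: E = 65.83 GPa, ρ = 2250 kg/m³, cost = 4.500 $/kg
  low-carbon steel: M = 24.4 MN·m per $
  borosilicate glass: M = 6.50 MN·m per $
  brass: M = 2.43 MN·m per $
  molybdenum: M = 0.780 MN·m per $
  epoxy: M = 0.234 MN·m per $
Highest index: low-carbon steel.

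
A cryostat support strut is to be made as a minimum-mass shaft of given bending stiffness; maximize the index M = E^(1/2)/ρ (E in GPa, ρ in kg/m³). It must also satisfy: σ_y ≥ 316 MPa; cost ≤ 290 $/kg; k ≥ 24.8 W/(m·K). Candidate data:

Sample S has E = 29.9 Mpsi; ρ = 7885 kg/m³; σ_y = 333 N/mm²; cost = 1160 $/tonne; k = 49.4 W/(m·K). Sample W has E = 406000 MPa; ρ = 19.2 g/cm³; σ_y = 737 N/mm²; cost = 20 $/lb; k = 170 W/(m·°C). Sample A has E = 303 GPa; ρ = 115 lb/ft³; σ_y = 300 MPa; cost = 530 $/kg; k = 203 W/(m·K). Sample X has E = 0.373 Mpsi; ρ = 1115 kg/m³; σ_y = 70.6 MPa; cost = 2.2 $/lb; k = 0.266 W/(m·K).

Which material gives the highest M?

Screen on constraints: σ_y ≥ 316 MPa; cost ≤ 290 $/kg; k ≥ 24.8 W/(m·K). Survivors: sample S, sample W.
In SI units:
  sample S: E = 206.2 GPa, ρ = 7885 kg/m³
  sample W: E = 406.0 GPa, ρ = 19200 kg/m³
  sample S: M = 1.82×10⁻³
  sample W: M = 1.05×10⁻³
Sample S ranks first.

sample S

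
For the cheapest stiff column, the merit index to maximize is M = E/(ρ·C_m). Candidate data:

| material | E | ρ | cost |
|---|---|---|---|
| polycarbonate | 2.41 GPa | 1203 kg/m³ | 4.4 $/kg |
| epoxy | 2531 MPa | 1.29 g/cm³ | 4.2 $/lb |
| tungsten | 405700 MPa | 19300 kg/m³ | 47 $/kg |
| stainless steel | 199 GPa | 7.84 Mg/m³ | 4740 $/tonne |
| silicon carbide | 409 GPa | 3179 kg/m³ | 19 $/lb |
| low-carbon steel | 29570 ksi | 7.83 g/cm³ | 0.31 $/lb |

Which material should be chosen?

low-carbon steel

In SI units:
  polycarbonate: E = 2.410 GPa, ρ = 1203 kg/m³, cost = 4.400 $/kg
  epoxy: E = 2.531 GPa, ρ = 1290 kg/m³, cost = 9.259 $/kg
  tungsten: E = 405.7 GPa, ρ = 19300 kg/m³, cost = 47.00 $/kg
  stainless steel: E = 199.0 GPa, ρ = 7840 kg/m³, cost = 4.740 $/kg
  silicon carbide: E = 409.0 GPa, ρ = 3179 kg/m³, cost = 41.89 $/kg
  low-carbon steel: E = 203.9 GPa, ρ = 7830 kg/m³, cost = 0.6834 $/kg
  low-carbon steel: M = 38.1 MN·m per $
  stainless steel: M = 5.35 MN·m per $
  silicon carbide: M = 3.07 MN·m per $
  polycarbonate: M = 0.455 MN·m per $
  tungsten: M = 0.447 MN·m per $
  epoxy: M = 0.212 MN·m per $
The maximum is for low-carbon steel.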